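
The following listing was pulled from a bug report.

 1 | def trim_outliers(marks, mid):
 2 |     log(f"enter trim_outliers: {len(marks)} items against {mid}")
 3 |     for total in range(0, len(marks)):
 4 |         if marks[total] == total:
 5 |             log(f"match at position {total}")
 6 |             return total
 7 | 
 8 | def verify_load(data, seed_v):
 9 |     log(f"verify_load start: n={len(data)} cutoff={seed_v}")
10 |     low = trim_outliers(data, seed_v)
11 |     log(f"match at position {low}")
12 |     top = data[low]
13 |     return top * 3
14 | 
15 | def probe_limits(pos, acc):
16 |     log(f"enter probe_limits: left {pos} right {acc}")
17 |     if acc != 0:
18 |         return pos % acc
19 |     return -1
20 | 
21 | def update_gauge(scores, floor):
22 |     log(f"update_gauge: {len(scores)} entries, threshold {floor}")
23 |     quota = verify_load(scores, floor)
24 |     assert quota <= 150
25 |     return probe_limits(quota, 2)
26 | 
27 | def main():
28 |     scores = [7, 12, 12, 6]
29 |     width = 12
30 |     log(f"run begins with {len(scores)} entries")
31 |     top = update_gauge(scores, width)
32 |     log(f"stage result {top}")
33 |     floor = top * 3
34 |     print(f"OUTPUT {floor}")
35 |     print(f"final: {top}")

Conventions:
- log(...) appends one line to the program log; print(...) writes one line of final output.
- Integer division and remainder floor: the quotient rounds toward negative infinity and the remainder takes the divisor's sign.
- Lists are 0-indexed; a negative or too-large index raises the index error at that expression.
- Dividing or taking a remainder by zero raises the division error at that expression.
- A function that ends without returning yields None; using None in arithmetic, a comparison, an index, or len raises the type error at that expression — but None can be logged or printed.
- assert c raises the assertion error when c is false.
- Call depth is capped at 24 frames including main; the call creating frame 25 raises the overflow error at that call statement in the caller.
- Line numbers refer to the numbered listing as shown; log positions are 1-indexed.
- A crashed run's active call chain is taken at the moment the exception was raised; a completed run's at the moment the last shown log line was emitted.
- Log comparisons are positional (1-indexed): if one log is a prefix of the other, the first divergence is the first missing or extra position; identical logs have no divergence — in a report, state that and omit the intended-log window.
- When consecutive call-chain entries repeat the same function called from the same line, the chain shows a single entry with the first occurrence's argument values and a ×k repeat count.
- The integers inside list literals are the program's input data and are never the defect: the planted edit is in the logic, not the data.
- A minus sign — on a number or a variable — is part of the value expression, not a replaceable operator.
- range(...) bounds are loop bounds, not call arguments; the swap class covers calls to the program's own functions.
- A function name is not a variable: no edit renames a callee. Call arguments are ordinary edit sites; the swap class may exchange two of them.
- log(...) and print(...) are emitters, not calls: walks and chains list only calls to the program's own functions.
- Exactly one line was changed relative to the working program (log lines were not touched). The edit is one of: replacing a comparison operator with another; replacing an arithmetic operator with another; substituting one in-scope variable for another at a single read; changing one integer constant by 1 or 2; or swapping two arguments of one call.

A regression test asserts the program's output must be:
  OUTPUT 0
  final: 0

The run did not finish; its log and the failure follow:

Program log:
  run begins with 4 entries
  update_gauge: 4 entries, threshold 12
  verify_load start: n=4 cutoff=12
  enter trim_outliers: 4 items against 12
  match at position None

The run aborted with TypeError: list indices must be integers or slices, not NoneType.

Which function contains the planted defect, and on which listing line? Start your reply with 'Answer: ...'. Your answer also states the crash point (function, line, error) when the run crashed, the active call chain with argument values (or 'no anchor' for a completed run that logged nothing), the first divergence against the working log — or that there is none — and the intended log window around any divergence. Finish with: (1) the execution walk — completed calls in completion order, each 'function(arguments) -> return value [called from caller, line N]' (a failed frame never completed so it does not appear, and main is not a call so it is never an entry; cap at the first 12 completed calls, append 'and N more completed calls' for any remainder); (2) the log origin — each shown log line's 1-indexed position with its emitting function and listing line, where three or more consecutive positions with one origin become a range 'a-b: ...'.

Answer: the defect is in trim_outliers at line 4.
Key fact: The log first diverges at position 5: the faulty run prints 'match at position None' where the working version prints 'match at position 1'.
Crash: verify_load, line 12, TypeError.
Call chain: main -> update_gauge([7, 12, 12, 6], 12) (called at line 31) -> verify_load([7, 12, 12, 6], 12) (called at line 23).
First divergence: position 5; shown 'match at position None' vs intended 'match at position 1'.
Intended log window:
  3: verify_load start: n=4 cutoff=12
  4: enter trim_outliers: 4 items against 12
  5: match at position 1
  6: match at position 1
Execution walk:
  trim_outliers([7, 12, 12, 6], 12) -> None  [called from verify_load, line 10]
Log line origins:
  1: from main, line 30
  2: from update_gauge, line 22
  3: from verify_load, line 9
  4: from trim_outliers, line 2
  5: from verify_load, line 11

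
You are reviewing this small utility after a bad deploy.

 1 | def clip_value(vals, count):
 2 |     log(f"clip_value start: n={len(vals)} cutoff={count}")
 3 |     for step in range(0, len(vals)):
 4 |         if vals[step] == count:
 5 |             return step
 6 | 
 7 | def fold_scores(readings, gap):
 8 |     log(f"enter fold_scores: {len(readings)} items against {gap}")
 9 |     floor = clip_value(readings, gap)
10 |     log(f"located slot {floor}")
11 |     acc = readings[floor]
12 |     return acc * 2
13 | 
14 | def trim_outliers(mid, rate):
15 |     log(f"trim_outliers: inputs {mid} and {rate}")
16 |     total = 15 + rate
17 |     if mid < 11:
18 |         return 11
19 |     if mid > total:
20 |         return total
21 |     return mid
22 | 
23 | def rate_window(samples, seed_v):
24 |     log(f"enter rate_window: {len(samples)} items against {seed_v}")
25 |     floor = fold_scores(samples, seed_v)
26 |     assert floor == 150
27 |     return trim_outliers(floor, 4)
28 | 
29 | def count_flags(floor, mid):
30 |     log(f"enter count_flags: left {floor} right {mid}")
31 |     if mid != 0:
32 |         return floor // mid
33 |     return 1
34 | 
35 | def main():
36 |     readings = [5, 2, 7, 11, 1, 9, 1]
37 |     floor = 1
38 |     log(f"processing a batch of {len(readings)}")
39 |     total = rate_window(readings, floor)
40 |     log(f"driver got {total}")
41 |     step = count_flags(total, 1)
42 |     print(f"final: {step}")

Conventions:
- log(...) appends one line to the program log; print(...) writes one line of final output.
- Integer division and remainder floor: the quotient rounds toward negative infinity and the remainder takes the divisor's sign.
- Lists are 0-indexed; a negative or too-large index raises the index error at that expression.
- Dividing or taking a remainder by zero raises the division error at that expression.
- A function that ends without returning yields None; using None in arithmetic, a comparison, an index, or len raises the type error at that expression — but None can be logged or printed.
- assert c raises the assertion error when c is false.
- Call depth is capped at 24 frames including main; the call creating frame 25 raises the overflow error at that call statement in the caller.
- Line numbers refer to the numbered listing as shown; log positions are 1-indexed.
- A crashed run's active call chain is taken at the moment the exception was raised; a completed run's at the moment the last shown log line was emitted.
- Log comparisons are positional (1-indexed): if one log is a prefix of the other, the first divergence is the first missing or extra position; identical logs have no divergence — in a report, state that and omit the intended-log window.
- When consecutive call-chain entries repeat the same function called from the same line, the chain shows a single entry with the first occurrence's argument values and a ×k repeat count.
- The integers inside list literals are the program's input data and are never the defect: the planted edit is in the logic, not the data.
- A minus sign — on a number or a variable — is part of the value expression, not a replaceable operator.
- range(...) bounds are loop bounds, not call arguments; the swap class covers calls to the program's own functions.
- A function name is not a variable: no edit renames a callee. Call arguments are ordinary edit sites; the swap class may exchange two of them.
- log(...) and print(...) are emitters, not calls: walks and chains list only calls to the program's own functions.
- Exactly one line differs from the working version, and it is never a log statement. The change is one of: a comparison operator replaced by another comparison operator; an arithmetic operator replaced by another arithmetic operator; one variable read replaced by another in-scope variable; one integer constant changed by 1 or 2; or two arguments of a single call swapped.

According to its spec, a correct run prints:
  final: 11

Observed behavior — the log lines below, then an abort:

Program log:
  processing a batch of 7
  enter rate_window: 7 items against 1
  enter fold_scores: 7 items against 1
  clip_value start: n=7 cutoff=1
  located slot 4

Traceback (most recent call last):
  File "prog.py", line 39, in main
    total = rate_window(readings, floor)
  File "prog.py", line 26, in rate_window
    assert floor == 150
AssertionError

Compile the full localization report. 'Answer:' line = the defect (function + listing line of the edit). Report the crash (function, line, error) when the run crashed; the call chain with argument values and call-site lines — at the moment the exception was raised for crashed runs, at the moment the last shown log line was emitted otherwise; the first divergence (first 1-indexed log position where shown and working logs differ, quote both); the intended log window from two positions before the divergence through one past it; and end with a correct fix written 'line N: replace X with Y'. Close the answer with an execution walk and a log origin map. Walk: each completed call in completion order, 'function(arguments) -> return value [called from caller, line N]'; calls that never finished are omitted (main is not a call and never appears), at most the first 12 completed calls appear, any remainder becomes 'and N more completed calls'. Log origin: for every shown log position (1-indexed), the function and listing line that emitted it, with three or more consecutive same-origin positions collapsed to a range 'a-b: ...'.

Answer: the defect is in rate_window at line 26.
The tell: The faulty run's log stops after 5 lines; the working version's next line would be 'trim_outliers: inputs 2 and 4'.
Crash: rate_window, line 26, AssertionError.
Call chain: main -> rate_window([5, 2, 7, 11, 1, 9, 1], 1) (called at line 39).
First divergence: position 6; the shown log stops at 5 lines while the working version next logs 'trim_outliers: inputs 2 and 4'.
Intended log window:
  4: clip_value start: n=7 cutoff=1
  5: located slot 4
  6: trim_outliers: inputs 2 and 4
  7: driver got 11
Execution walk:
  clip_value([5, 2, 7, 11, 1, 9, 1], 1) -> 4  [called from fold_scores, line 9]
  fold_scores([5, 2, 7, 11, 1, 9, 1], 1) -> 2  [called from rate_window, line 25]
Log line origins:
  1: from main, line 38
  2: from rate_window, line 24
  3: from fold_scores, line 8
  4: from clip_value, line 2
  5: from fold_scores, line 10
A correct fix: line 26: replace `==` with `<=`.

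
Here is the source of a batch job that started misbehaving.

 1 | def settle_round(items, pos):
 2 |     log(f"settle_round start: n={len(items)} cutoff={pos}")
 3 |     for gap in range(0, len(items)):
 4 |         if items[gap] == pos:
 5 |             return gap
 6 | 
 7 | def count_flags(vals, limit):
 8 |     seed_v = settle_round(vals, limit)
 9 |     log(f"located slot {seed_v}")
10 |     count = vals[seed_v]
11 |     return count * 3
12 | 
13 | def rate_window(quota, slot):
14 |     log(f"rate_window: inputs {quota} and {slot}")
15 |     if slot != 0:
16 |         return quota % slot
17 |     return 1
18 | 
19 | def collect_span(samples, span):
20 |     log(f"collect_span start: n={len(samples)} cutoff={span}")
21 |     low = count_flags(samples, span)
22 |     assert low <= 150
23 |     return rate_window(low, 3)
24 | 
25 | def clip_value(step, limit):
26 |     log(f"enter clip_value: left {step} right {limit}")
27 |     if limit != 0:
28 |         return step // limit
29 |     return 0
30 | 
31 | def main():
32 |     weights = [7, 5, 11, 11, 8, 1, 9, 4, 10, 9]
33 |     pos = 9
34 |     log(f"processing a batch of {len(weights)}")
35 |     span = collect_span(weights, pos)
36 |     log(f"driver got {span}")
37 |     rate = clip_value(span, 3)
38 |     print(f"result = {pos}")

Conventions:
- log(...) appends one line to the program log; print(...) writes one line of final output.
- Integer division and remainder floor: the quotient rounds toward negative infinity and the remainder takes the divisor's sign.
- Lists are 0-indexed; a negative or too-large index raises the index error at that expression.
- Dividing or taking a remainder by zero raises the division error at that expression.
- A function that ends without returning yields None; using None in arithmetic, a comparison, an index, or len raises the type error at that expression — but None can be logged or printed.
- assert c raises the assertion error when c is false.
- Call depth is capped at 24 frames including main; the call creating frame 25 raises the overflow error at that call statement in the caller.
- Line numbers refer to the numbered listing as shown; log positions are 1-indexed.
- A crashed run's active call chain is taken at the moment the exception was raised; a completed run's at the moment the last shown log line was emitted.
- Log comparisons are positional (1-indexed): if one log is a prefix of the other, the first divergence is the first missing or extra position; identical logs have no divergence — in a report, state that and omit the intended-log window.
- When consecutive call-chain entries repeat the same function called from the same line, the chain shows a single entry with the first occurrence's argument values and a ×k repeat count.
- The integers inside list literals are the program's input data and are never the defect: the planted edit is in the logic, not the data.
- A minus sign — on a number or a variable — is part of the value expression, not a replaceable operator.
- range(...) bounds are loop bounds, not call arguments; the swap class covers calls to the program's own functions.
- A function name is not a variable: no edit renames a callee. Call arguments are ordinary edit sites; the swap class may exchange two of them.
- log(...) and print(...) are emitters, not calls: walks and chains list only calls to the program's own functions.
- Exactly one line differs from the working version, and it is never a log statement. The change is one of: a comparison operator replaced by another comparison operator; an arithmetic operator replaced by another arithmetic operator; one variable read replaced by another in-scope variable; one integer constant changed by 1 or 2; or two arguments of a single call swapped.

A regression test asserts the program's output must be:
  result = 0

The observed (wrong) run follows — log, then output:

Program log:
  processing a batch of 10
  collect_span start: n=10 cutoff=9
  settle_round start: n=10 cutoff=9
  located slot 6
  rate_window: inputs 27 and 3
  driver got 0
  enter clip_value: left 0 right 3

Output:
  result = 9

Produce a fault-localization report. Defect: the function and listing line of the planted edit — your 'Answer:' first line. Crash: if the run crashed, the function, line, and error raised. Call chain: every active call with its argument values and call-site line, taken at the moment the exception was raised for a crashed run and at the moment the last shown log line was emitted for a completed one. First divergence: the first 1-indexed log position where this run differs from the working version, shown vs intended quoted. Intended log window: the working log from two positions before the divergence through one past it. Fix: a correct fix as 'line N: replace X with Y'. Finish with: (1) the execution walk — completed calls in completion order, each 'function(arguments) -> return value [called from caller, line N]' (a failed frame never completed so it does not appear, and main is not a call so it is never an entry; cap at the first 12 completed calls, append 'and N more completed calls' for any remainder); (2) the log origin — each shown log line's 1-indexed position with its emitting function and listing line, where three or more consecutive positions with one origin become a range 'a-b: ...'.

Answer: the defect is in main at line 38.
The tell: Every logged value matches the working version; the printed result is what differs.
Call chain: main -> clip_value(0, 3) (called at line 37).
First divergence: none — the logs agree in full.
Execution walk:
  settle_round([7, 5, 11, 11, 8, 1, 9, 4, 10, 9], 9) -> 6  [called from count_flags, line 8]
  count_flags([7, 5, 11, 11, 8, 1, 9, 4, 10, 9], 9) -> 27  [called from collect_span, line 21]
  rate_window(27, 3) -> 0  [called from collect_span, line 23]
  collect_span([7, 5, 11, 11, 8, 1, 9, 4, 10, 9], 9) -> 0  [called from main, line 35]
  clip_value(0, 3) -> 0  [called from main, line 37]
Log origin:
  1 — main, line 34
  2 — collect_span, line 20
  3 — settle_round, line 2
  4 — count_flags, line 9
  5 — rate_window, line 14
  6 — main, line 36
  7 — clip_value, line 26
A correct fix: line 38: replace `pos` with `rate`.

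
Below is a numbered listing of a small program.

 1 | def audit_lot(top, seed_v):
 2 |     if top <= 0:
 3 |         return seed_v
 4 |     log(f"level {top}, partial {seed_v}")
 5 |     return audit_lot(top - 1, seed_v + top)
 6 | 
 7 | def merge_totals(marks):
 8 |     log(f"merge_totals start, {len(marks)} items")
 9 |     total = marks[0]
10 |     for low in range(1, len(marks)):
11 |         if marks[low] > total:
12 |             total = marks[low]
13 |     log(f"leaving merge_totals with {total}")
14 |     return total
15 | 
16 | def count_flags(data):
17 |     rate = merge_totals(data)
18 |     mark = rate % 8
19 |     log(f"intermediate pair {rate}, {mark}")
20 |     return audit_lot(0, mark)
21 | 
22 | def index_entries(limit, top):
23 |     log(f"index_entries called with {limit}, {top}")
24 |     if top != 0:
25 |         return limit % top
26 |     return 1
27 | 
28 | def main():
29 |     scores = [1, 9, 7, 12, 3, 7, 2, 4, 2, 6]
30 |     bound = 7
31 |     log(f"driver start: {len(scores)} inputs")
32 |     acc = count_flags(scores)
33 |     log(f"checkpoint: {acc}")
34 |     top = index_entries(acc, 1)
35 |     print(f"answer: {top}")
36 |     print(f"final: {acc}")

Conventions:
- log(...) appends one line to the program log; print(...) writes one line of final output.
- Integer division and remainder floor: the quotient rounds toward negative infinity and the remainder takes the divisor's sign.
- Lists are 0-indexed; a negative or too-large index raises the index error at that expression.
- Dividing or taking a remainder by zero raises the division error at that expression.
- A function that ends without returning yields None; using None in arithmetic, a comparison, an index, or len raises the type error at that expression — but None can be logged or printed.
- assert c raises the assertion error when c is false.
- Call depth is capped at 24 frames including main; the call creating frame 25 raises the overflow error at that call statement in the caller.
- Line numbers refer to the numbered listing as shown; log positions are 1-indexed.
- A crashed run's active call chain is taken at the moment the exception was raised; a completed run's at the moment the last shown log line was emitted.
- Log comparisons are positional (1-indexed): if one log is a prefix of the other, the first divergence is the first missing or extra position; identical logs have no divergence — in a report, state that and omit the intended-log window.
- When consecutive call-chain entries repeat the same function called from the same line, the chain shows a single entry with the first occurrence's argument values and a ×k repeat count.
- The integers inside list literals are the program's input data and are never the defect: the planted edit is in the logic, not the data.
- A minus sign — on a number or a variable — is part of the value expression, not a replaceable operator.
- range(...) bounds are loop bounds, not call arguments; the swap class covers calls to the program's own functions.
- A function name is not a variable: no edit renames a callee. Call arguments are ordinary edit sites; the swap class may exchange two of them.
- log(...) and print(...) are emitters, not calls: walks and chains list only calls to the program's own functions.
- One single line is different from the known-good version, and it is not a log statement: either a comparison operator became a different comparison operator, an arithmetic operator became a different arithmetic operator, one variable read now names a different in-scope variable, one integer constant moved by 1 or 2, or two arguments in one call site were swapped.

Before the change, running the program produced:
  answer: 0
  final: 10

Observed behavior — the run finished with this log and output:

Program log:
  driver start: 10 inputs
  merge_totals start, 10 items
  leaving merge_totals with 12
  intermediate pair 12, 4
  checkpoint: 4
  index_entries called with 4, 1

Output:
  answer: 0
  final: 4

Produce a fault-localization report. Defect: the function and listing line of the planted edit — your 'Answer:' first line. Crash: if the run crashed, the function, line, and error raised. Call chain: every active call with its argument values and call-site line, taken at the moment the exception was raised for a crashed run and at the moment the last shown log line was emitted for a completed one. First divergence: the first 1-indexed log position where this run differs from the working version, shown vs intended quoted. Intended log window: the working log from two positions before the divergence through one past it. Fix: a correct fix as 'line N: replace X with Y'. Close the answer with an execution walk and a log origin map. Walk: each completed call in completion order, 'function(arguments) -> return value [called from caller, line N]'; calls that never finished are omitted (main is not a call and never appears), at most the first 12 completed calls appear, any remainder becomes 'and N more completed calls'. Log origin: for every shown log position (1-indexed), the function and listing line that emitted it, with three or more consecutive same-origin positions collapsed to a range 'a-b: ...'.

Answer: the defect is in count_flags at line 20.
Core observation: Position 5 is the first bad log line: 'checkpoint: 4' should read 'level 4, partial 0'.
Call chain: main -> index_entries(4, 1) (called at line 34).
First divergence: position 5 — shown 'checkpoint: 4', intended 'level 4, partial 0'.
Intended log window:
  3: leaving merge_totals with 12
  4: intermediate pair 12, 4
  5: level 4, partial 0
  6: level 3, partial 4
Execution walk:
  merge_totals([1, 9, 7, 12, 3, 7, 2, 4, 2, 6]) -> 12  [called from count_flags, line 17]
  audit_lot(0, 4) -> 4  [called from count_flags, line 20]
  count_flags([1, 9, 7, 12, 3, 7, 2, 4, 2, 6]) -> 4  [called from main, line 32]
  index_entries(4, 1) -> 0  [called from main, line 34]
Log line origins:
  1: from main, line 31
  2: from merge_totals, line 8
  3: from merge_totals, line 13
  4: from count_flags, line 19
  5: from main, line 33
  6: from index_entries, line 23
A correct fix: line 20: replace `audit_lot(0, mark)` with `audit_lot(mark, 0)`.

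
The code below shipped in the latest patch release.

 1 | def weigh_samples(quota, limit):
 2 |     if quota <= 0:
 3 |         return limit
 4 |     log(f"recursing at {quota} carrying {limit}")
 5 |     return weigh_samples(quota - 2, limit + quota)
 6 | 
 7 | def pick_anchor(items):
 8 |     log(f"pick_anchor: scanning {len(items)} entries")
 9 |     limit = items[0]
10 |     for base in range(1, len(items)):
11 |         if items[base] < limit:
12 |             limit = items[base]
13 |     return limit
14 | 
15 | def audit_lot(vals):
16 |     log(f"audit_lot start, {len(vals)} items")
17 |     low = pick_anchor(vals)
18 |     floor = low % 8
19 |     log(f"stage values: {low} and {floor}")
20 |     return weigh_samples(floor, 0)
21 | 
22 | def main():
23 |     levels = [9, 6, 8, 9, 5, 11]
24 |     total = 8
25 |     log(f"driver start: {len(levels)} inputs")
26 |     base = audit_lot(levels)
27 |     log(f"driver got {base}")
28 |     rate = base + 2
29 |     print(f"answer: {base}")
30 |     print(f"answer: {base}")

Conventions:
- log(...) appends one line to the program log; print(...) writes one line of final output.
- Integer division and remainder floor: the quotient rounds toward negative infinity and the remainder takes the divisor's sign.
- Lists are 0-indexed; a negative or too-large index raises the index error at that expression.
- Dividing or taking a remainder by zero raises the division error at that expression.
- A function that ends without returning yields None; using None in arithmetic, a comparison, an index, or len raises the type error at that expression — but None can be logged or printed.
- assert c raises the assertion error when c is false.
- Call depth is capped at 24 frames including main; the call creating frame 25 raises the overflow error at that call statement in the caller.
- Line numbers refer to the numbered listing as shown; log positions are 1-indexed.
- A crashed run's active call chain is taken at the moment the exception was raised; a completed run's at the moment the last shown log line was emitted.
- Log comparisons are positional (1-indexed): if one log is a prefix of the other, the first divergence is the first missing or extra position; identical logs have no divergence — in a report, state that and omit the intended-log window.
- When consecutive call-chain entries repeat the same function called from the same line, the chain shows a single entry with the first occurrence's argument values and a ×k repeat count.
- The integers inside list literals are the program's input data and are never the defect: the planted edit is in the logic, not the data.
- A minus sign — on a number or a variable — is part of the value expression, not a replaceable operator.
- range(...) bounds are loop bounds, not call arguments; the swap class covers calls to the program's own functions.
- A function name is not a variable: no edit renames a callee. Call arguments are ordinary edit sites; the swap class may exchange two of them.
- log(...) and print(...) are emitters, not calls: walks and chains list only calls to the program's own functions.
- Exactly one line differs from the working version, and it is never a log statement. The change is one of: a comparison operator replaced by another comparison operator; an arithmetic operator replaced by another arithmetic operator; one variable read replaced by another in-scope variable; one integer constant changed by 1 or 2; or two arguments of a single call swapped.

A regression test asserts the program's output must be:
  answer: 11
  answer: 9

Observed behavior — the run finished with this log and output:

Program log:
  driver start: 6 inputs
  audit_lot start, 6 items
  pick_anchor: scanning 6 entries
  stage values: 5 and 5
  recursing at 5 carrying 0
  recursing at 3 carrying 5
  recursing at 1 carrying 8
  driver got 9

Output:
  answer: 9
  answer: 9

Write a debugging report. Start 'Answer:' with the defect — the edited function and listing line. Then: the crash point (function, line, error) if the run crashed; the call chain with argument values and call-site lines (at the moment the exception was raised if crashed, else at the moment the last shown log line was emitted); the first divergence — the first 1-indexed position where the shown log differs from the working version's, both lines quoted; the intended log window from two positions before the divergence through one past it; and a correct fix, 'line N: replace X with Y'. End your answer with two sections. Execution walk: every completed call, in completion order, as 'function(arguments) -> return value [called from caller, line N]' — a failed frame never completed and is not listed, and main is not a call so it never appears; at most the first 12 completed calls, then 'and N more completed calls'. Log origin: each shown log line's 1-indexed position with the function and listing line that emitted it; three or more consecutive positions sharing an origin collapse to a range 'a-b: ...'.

Answer: the defect is in main at line 29.
Key fact: Log streams are identical — the defect surfaces only in the printed output.
Call chain: main.
First divergence: none — the logs agree in full.
Execution walk:
  pick_anchor([9, 6, 8, 9, 5, 11]) -> 5  [called from audit_lot, line 17]
  weigh_samples(-1, 9) -> 9  [called from weigh_samples, line 5]
  weigh_samples(1, 8) -> 9  [called from weigh_samples, line 5]
  weigh_samples(3, 5) -> 9  [called from weigh_samples, line 5]
  weigh_samples(5, 0) -> 9  [called from audit_lot, line 20]
  audit_lot([9, 6, 8, 9, 5, 11]) -> 9  [called from main, line 26]
Origin of each log line:
  1: emitted by main (line 25)
  2: emitted by audit_lot (line 16)
  3: emitted by pick_anchor (line 8)
  4: emitted by audit_lot (line 19)
  5-7: emitted by weigh_samples (line 4)
  8: emitted by main (line 27)
A correct fix: line 29: replace `base` with `rate`.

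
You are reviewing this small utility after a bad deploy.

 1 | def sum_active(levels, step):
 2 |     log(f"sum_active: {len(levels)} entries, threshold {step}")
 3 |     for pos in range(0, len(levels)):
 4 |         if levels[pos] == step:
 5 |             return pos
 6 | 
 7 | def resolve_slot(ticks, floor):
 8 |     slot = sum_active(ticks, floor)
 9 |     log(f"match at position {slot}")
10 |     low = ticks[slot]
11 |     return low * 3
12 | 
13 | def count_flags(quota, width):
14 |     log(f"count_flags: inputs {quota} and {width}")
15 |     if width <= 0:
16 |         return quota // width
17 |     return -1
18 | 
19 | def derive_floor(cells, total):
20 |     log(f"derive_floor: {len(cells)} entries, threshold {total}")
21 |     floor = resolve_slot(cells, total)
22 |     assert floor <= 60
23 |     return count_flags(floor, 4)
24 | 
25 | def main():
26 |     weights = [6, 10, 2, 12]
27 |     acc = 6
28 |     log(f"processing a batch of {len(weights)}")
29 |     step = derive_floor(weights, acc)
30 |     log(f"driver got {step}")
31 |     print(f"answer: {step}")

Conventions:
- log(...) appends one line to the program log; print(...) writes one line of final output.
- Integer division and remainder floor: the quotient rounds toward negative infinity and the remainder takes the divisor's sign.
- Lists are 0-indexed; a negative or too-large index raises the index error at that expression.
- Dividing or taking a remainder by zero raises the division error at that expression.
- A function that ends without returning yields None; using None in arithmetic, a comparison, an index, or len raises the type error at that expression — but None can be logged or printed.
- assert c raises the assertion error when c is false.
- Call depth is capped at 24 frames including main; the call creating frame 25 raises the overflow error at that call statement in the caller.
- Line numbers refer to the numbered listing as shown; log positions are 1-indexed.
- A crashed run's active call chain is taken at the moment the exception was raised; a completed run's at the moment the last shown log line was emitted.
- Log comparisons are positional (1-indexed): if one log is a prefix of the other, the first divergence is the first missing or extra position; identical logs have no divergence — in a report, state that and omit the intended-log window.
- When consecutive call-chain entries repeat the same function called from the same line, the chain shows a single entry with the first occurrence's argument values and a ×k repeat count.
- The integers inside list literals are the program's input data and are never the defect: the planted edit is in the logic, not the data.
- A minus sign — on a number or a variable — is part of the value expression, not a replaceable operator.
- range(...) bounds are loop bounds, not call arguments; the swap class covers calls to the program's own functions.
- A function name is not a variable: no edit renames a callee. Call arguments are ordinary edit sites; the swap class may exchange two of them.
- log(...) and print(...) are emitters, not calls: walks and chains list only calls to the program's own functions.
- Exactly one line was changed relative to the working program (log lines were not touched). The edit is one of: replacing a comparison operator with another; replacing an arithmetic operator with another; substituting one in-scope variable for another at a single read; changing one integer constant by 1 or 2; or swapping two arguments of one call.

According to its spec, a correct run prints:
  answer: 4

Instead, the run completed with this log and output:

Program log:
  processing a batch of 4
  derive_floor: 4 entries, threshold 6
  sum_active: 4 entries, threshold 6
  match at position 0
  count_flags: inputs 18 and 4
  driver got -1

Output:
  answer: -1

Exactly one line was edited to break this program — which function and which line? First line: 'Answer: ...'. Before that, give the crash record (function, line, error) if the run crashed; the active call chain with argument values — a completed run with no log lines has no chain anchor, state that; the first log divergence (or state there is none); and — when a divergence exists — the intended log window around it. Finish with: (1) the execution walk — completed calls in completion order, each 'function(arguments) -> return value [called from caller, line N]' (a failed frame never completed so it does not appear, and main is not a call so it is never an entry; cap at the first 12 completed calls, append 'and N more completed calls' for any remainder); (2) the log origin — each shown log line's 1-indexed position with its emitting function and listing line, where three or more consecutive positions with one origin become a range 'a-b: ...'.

Answer: the defect is in count_flags at line 15.
Core observation: Position 6 is the first bad log line: 'driver got -1' should read 'driver got 4'.
Call chain: main.
First divergence: position 6 — shown 'driver got -1', intended 'driver got 4'.
Intended log window:
  4: match at position 0
  5: count_flags: inputs 18 and 4
  6: driver got 4
Execution walk:
  sum_active([6, 10, 2, 12], 6) -> 0  [called from resolve_slot, line 8]
  resolve_slot([6, 10, 2, 12], 6) -> 18  [called from derive_floor, line 21]
  count_flags(18, 4) -> -1  [called from derive_floor, line 23]
  derive_floor([6, 10, 2, 12], 6) -> -1  [called from main, line 29]
Log origins:
  1: emitted by main (line 28)
  2: emitted by derive_floor (line 20)
  3: emitted by sum_active (line 2)
  4: emitted by resolve_slot (line 9)
  5: emitted by count_flags (line 14)
  6: emitted by main (line 30)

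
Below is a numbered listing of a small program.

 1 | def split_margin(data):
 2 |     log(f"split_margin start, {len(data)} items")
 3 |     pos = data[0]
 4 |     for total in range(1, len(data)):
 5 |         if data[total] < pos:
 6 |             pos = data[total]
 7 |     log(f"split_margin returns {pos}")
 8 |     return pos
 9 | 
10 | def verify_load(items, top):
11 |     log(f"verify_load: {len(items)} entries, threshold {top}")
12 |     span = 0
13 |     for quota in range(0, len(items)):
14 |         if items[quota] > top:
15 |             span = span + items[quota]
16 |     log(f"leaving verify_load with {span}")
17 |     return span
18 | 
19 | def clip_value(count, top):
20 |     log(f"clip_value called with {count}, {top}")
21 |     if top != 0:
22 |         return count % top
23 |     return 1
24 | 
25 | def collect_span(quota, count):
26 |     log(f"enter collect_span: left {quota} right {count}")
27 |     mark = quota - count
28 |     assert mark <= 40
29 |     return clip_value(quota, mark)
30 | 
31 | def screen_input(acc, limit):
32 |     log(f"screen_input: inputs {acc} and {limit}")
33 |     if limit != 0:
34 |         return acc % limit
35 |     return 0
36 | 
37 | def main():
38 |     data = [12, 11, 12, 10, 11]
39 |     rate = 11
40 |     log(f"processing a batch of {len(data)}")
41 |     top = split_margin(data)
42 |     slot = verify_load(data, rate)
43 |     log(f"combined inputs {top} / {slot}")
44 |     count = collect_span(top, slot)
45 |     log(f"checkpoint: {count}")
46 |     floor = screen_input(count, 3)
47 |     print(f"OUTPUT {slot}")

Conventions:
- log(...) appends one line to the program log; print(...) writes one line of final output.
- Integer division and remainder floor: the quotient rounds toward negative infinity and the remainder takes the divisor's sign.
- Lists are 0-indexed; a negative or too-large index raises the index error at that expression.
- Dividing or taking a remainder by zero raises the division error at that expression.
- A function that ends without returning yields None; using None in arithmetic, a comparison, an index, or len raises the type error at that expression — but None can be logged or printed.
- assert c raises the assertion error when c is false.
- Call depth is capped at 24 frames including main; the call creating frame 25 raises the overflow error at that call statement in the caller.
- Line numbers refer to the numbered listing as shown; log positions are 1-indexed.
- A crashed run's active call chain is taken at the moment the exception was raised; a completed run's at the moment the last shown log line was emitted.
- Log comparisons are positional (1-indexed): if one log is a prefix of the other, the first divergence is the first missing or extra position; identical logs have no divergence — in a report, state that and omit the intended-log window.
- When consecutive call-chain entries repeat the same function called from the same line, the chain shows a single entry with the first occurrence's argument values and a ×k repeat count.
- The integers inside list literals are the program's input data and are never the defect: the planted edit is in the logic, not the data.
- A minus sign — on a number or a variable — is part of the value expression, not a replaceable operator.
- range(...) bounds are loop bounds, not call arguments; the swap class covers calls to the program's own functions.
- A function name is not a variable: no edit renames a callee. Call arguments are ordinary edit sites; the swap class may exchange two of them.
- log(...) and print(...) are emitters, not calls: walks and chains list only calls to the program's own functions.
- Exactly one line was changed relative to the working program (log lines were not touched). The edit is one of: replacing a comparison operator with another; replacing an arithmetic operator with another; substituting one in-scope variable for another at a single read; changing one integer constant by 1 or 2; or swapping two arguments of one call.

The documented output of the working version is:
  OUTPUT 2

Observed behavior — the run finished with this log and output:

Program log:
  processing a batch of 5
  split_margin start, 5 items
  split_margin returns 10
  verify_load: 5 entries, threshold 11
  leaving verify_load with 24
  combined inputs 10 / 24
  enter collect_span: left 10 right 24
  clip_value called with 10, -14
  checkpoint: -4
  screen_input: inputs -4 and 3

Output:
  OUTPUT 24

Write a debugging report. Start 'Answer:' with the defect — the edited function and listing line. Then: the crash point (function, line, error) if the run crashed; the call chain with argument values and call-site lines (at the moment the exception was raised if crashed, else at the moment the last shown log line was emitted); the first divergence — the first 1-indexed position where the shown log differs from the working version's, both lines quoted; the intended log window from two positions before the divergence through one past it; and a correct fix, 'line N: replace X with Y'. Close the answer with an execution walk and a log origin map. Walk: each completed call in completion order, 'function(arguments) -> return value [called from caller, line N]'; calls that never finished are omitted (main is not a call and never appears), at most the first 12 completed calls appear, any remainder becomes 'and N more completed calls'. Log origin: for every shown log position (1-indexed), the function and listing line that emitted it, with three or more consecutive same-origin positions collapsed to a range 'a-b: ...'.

Answer: the defect is in main at line 47.
The tell: Every logged value matches the working version; the printed result is what differs.
Call chain: main -> screen_input(-4, 3) (called at line 46).
First divergence: none; the two logs match at every position.
Execution walk:
  split_margin([12, 11, 12, 10, 11]) -> 10  [called from main, line 41]
  verify_load([12, 11, 12, 10, 11], 11) -> 24  [called from main, line 42]
  clip_value(10, -14) -> -4  [called from collect_span, line 29]
  collect_span(10, 24) -> -4  [called from main, line 44]
  screen_input(-4, 3) -> 2  [called from main, line 46]
Log origin:
  1 — main, line 40
  2 — split_margin, line 2
  3 — split_margin, line 7
  4 — verify_load, line 11
  5 — verify_load, line 16
  6 — main, line 43
  7 — collect_span, line 26
  8 — clip_value, line 20
  9 — main, line 45
  10 — screen_input, line 32
A correct fix: line 47: replace `slot` with `floor`.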